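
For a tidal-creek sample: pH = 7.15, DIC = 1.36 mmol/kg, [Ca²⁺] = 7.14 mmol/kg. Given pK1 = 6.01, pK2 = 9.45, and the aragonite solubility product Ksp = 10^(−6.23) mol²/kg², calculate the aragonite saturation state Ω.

Ω = 0.0767

α₂ = 1 / (1 + [H⁺]/K2 + [H⁺]²/(K1K2)) = 1 / (1 + 10^+2.30 + 10^+1.16)
   = 1 / (1 + 199.53 + 14.454) = 1/214.98 = 0.004652
[CO3²⁻] = α₂ × DIC = 0.004652 × 1.36 = 0.006326 mmol/kg = 6.326 μmol/kg
Ksp = 10^(−6.23) = 5.888×10^-7
Ω = [Ca²⁺][CO3²⁻]/Ksp = (7.14×10^-3)(6.326×10^-6) / 5.888×10^-7 = 0.0767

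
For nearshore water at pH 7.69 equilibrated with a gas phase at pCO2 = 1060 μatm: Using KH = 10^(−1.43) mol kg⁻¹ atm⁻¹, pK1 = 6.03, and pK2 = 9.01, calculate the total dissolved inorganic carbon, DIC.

[CO2*] = KH · pCO2 = 10^(−1.43) × 1060×10^-6 = 3.938×10^-5 mol/kg
α₀ = 1/(1 + K1/[H⁺] + K1K2/[H⁺]²) = 1/(1 + 10^+1.66 + 10^+0.34) = 0.02045
DIC = [CO2*]/α₀ = 3.938×10^-5 / 0.02045 = 1.93 mmol/kg

DIC = 1.93 mmol/kg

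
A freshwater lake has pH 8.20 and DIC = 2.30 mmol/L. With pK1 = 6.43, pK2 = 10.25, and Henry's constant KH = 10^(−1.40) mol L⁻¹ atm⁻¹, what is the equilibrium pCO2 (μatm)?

α₀ = 1 / (1 + K1/[H⁺] + K1K2/[H⁺]²) = 1 / (1 + 10^+1.77 + 10^-0.28)
   = 1 / (1 + 58.884 + 0.52481) = 1/60.409 = 0.01655
[CO2*] = α₀ × DIC = 0.01655 × 2.30 = 0.03807 mmol/L
pCO2 = [CO2*]/KH = 3.807×10^-5 / 3.981×10^-2 = 956 μatm

pCO2 = 956 μatm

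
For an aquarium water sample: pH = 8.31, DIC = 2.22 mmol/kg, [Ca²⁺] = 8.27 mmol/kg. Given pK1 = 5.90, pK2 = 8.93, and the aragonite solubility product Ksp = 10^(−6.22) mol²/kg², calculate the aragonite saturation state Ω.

Ω = 5.88

α₂ = 1 / (1 + [H⁺]/K2 + [H⁺]²/(K1K2)) = 1 / (1 + 10^+0.62 + 10^-1.79)
   = 1 / (1 + 4.1687 + 0.016218) = 1/5.1849 = 0.1929
[CO3²⁻] = α₂ × DIC = 0.1929 × 2.22 = 0.4282 mmol/kg
Ksp = 10^(−6.22) = 6.026×10^-7
Ω = [Ca²⁺][CO3²⁻]/Ksp = (8.27×10^-3)(4.282×10^-4) / 6.026×10^-7 = 5.88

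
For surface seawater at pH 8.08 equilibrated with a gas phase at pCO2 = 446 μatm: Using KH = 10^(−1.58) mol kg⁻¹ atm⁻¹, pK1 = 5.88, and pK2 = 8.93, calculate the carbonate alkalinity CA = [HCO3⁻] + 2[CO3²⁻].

CA = 2.38 mmol/kg

[CO2*] = KH · pCO2 = 10^(−1.58) × 446×10^-6 = 1.173×10^-5 mol/kg
α₀ = 1/(1 + K1/[H⁺] + K1K2/[H⁺]²) = 1/(1 + 10^+2.20 + 10^+1.35) = 0.005498
DIC = [CO2*]/α₀ = 1.173×10^-5 / 0.005498 = 2.134 mmol/kg
CA = (α₁ + 2α₂)·DIC = (0.8714 + 2×0.1231) × 2.134 = 2.38 mmol/kg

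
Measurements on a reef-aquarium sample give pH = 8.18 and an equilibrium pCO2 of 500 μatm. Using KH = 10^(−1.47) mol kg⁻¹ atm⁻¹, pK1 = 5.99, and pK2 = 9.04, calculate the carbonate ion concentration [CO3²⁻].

[CO3²⁻] = 0.362 mmol/kg

[CO2*] = KH · pCO2 = 10^(−1.47) × 500×10^-6 = 1.694×10^-5 mol/kg
α₀ = 1/(1 + K1/[H⁺] + K1K2/[H⁺]²) = 1/(1 + 10^+2.19 + 10^+1.33) = 0.005641
DIC = [CO2*]/α₀ = 1.694×10^-5 / 0.005641 = 3.003 mmol/kg
[CO3²⁻] = α₂·DIC; α₂ = 0.1206, so [CO3²⁻] = 0.1206 × 3.003 = 0.362 mmol/kg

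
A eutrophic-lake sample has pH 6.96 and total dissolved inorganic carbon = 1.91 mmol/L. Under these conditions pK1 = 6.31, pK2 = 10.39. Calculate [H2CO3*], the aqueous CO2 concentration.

[CO2*] = 0.349 mmol/L

α₀ = 1 / (1 + K1/[H⁺] + K1K2/[H⁺]²) = 1 / (1 + 10^+0.65 + 10^-2.78)
   = 1 / (1 + 4.4668 + 0.0016596) = 1/5.4685 = 0.1829
[CO2*] = α₀ × DIC = 0.1829 × 1.91 = 0.349 mmol/L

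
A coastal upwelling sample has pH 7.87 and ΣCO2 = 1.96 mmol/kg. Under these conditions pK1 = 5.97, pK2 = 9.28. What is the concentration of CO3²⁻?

α₂ = 1 / (1 + [H⁺]/K2 + [H⁺]²/(K1K2)) = 1 / (1 + 10^+1.41 + 10^-0.49)
   = 1 / (1 + 25.704 + 0.32359) = 1/27.028 = 0.03700
[CO3²⁻] = α₂ × DIC = 0.03700 × 1.96 = 0.0725 mmol/kg

[CO3²⁻] = 0.0725 mmol/kg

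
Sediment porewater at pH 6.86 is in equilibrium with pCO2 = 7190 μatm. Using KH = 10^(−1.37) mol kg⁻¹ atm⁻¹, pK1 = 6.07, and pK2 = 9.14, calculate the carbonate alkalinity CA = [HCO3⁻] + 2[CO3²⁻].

CA = 1.91 mmol/kg

[CO2*] = KH · pCO2 = 10^(−1.37) × 7190×10^-6 = 3.067×10^-4 mol/kg
α₀ = 1/(1 + K1/[H⁺] + K1K2/[H⁺]²) = 1/(1 + 10^+0.79 + 10^-1.49) = 0.1389
DIC = [CO2*]/α₀ = 3.067×10^-4 / 0.1389 = 2.208 mmol/kg
CA = (α₁ + 2α₂)·DIC = (0.8566 + 2×0.004495) × 2.208 = 1.91 mmol/kg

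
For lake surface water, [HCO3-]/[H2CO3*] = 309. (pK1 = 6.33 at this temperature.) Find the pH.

pH = 8.82

From K1 = [H⁺][HCO3-]/[H2CO3*]:  pH = pK1 + log₁₀([HCO3-]/[H2CO3*])
log₁₀(309) = +2.490
pH = 6.33 + (+2.490) = 8.82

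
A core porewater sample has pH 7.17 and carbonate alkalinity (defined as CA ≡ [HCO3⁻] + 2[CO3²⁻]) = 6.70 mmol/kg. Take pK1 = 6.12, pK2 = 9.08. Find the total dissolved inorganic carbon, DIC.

CA = [HCO3⁻] + 2[CO3²⁻] = (α₁ + 2α₂)·DIC
At pH 7.17: [H⁺]/K1 = 10^-1.05 = 0.089125, K2/[H⁺] = 10^-1.91 = 0.012303
α₁ = 1/(1 + 0.089125 + 0.012303) = 1/1.1014 = 0.9079; α₂ = α₁·K2/[H⁺] = 0.01117
α₁ + 2α₂ = 0.9303
DIC = CA / (α₁ + 2α₂) = 6.70 / 0.9303 = 7.20 mmol/kg

DIC = 7.20 mmol/kg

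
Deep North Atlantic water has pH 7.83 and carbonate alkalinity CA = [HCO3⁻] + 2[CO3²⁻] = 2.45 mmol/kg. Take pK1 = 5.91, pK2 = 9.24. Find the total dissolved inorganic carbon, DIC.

CA = [HCO3⁻] + 2[CO3²⁻] = (α₁ + 2α₂)·DIC
At pH 7.83: [H⁺]/K1 = 10^-1.92 = 0.012023, K2/[H⁺] = 10^-1.41 = 0.038905
α₁ = 1/(1 + 0.012023 + 0.038905) = 1/1.0509 = 0.9515; α₂ = α₁·K2/[H⁺] = 0.03702
α₁ + 2α₂ = 1.0256
DIC = CA / (α₁ + 2α₂) = 2.45 / 1.0256 = 2.39 mmol/kg

DIC = 2.39 mmol/kg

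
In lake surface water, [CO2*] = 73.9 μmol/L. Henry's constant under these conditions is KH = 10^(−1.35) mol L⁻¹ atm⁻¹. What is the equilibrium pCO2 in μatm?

pCO2 = 1650 μatm

KH = 10^(−1.35) = 4.467×10^-2 mol L⁻¹ atm⁻¹
pCO2 = [CO2*]/KH = 73.9×10^-6 / 4.467×10^-2 = 1.65×10^-3 atm = 1650 μatm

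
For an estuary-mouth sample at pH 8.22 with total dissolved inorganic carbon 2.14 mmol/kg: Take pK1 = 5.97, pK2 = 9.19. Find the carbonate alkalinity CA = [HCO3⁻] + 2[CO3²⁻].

CA = [HCO3⁻] + 2[CO3²⁻] = (α₁ + 2α₂)·DIC
At pH 8.22: [H⁺]/K1 = 10^-2.25 = 0.0056234, K2/[H⁺] = 10^-0.97 = 0.10715
α₁ = 1/(1 + 0.0056234 + 0.10715) = 1/1.1128 = 0.8987; α₂ = α₁·K2/[H⁺] = 0.09629
α₁ + 2α₂ = 1.0912
CA = 1.0912 × 2.14 = 2.34 mmol/kg

CA = 2.34 mmol/kg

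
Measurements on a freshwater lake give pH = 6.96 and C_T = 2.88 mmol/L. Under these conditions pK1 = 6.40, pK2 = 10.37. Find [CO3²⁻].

α₂ = 1 / (1 + [H⁺]/K2 + [H⁺]²/(K1K2)) = 1 / (1 + 10^+3.41 + 10^+2.85)
   = 1 / (1 + 2570.4 + 707.95) = 1/3279.3 = 0.0003049
[CO3²⁻] = α₂ × DIC = 0.0003049 × 2.88 = 0.000878 mmol/L = 0.878 μmol/L

[CO3²⁻] = 0.878 μmol/L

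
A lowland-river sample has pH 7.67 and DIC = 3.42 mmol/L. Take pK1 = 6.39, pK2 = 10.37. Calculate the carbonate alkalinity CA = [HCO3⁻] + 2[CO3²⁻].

CA = [HCO3⁻] + 2[CO3²⁻] = (α₁ + 2α₂)·DIC
At pH 7.67: [H⁺]/K1 = 10^-1.28 = 0.052481, K2/[H⁺] = 10^-2.70 = 0.0019953
α₁ = 1/(1 + 0.052481 + 0.0019953) = 1/1.0545 = 0.9483; α₂ = α₁·K2/[H⁺] = 0.001892
α₁ + 2α₂ = 0.9521
CA = 0.9521 × 3.42 = 3.26 mmol/L

CA = 3.26 mmol/L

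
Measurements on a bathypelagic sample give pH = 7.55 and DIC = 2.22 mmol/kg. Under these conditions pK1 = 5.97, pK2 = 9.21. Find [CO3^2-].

α₂ = 1 / (1 + [H⁺]/K2 + [H⁺]²/(K1K2)) = 1 / (1 + 10^+1.66 + 10^+0.08)
   = 1 / (1 + 45.709 + 1.2023) = 1/47.911 = 0.02087
[CO3²⁻] = α₂ × DIC = 0.02087 × 2.22 = 0.0463 mmol/kg

[CO3²⁻] = 0.0463 mmol/kg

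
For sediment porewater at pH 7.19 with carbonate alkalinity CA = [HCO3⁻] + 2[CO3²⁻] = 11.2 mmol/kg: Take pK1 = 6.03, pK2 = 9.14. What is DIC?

DIC = 11.8 mmol/kg

CA = [HCO3⁻] + 2[CO3²⁻] = (α₁ + 2α₂)·DIC
At pH 7.19: [H⁺]/K1 = 10^-1.16 = 0.069183, K2/[H⁺] = 10^-1.95 = 0.011220
α₁ = 1/(1 + 0.069183 + 0.011220) = 1/1.0804 = 0.9256; α₂ = α₁·K2/[H⁺] = 0.01039
α₁ + 2α₂ = 0.9464
DIC = CA / (α₁ + 2α₂) = 11.2 / 0.9464 = 11.8 mmol/kg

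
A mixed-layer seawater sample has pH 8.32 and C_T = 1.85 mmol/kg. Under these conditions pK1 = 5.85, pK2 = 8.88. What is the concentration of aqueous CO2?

[CO2*] = 4.90 μmol/kg

α₀ = 1 / (1 + K1/[H⁺] + K1K2/[H⁺]²) = 1 / (1 + 10^+2.47 + 10^+1.91)
   = 1 / (1 + 295.12 + 81.283) = 1/377.40 = 0.002650
[CO2*] = α₀ × DIC = 0.002650 × 1.85 = 0.00490 mmol/kg = 4.90 μmol/kg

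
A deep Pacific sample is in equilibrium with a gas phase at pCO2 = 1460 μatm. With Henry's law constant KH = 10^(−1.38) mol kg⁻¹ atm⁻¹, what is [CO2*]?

[CO2*] = 60.9 μmol/kg

KH = 10^(−1.38) = 4.169×10^-2 mol kg⁻¹ atm⁻¹
[CO2*] = KH · pCO2 = 4.169×10^-2 × 1460×10^-6 atm = 6.09×10^-5 mol/kg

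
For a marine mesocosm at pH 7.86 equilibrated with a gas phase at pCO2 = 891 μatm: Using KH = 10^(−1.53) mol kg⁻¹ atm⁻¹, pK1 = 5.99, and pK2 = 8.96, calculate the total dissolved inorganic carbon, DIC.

[CO2*] = KH · pCO2 = 10^(−1.53) × 891×10^-6 = 2.630×10^-5 mol/kg
α₀ = 1/(1 + K1/[H⁺] + K1K2/[H⁺]²) = 1/(1 + 10^+1.87 + 10^+0.77) = 0.01234
DIC = [CO2*]/α₀ = 2.630×10^-5 / 0.01234 = 2.13 mmol/kg

DIC = 2.13 mmol/kg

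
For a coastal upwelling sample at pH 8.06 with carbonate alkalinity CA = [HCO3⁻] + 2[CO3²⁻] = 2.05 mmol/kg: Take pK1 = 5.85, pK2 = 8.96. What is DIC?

DIC = 1.85 mmol/kg

CA = [HCO3⁻] + 2[CO3²⁻] = (α₁ + 2α₂)·DIC
At pH 8.06: [H⁺]/K1 = 10^-2.21 = 0.0061660, K2/[H⁺] = 10^-0.90 = 0.12589
α₁ = 1/(1 + 0.0061660 + 0.12589) = 1/1.1321 = 0.8833; α₂ = α₁·K2/[H⁺] = 0.1112
α₁ + 2α₂ = 1.1058
DIC = CA / (α₁ + 2α₂) = 2.05 / 1.1058 = 1.85 mmol/kg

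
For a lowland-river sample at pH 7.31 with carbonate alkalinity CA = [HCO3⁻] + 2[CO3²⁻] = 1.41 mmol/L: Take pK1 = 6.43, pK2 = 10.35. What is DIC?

DIC = 1.59 mmol/L

CA = [HCO3⁻] + 2[CO3²⁻] = (α₁ + 2α₂)·DIC
At pH 7.31: [H⁺]/K1 = 10^-0.88 = 0.13183, K2/[H⁺] = 10^-3.04 = 0.00091201
α₁ = 1/(1 + 0.13183 + 0.00091201) = 1/1.1327 = 0.8828; α₂ = α₁·K2/[H⁺] = 0.0008051
α₁ + 2α₂ = 0.8844
DIC = CA / (α₁ + 2α₂) = 1.41 / 0.8844 = 1.59 mmol/L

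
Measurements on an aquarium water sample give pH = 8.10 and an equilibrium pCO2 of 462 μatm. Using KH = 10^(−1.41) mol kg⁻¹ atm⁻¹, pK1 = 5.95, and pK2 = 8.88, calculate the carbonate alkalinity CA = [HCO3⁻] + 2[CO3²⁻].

[CO2*] = KH · pCO2 = 10^(−1.41) × 462×10^-6 = 1.797×10^-5 mol/kg
α₀ = 1/(1 + K1/[H⁺] + K1K2/[H⁺]²) = 1/(1 + 10^+2.15 + 10^+1.37) = 0.006035
DIC = [CO2*]/α₀ = 1.797×10^-5 / 0.006035 = 2.978 mmol/kg
CA = (α₁ + 2α₂)·DIC = (0.8525 + 2×0.1415) × 2.978 = 3.38 mmol/kg

CA = 3.38 mmol/kg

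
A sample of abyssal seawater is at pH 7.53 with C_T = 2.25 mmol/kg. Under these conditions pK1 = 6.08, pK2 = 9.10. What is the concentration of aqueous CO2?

α₀ = 1 / (1 + K1/[H⁺] + K1K2/[H⁺]²) = 1 / (1 + 10^+1.45 + 10^-0.12)
   = 1 / (1 + 28.184 + 0.75858) = 1/29.942 = 0.03340
[CO2*] = α₀ × DIC = 0.03340 × 2.25 = 0.0751 mmol/kg

[CO2*] = 0.0751 mmol/kg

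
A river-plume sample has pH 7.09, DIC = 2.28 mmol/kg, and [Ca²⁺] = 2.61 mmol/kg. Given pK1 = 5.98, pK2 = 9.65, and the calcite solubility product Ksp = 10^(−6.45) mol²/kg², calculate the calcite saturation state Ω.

α₂ = 1 / (1 + [H⁺]/K2 + [H⁺]²/(K1K2)) = 1 / (1 + 10^+2.56 + 10^+1.45)
   = 1 / (1 + 363.08 + 28.184) = 1/392.26 = 0.002549
[CO3²⁻] = α₂ × DIC = 0.002549 × 2.28 = 0.005812 mmol/kg = 5.812 μmol/kg
Ksp = 10^(−6.45) = 3.548×10^-7
Ω = [Ca²⁺][CO3²⁻]/Ksp = (2.61×10^-3)(5.812×10^-6) / 3.548×10^-7 = 0.0428

Ω = 0.0428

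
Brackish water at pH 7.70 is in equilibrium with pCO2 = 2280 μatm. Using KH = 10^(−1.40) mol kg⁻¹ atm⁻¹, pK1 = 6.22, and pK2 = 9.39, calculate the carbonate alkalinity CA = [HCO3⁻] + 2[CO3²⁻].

CA = 2.85 mmol/kg

[CO2*] = KH · pCO2 = 10^(−1.40) × 2280×10^-6 = 9.077×10^-5 mol/kg
α₀ = 1/(1 + K1/[H⁺] + K1K2/[H⁺]²) = 1/(1 + 10^+1.48 + 10^-0.21) = 0.03143
DIC = [CO2*]/α₀ = 9.077×10^-5 / 0.03143 = 2.888 mmol/kg
CA = (α₁ + 2α₂)·DIC = (0.9492 + 2×0.01938) × 2.888 = 2.85 mmol/kg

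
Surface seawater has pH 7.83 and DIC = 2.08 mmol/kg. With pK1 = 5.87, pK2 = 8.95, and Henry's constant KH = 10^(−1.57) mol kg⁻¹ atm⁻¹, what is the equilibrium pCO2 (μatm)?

α₀ = 1 / (1 + K1/[H⁺] + K1K2/[H⁺]²) = 1 / (1 + 10^+1.96 + 10^+0.84)
   = 1 / (1 + 91.201 + 6.9183) = 1/99.119 = 0.01009
[CO2*] = α₀ × DIC = 0.01009 × 2.08 = 0.02098 mmol/kg
pCO2 = [CO2*]/KH = 2.098×10^-5 / 2.692×10^-2 = 780 μatm

pCO2 = 780 μatm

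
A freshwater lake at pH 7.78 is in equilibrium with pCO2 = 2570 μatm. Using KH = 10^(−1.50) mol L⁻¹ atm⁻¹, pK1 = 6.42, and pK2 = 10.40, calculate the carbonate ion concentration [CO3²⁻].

[CO2*] = KH · pCO2 = 10^(−1.50) × 2570×10^-6 = 8.127×10^-5 mol/L
α₀ = 1/(1 + K1/[H⁺] + K1K2/[H⁺]²) = 1/(1 + 10^+1.36 + 10^-1.26) = 0.04173
DIC = [CO2*]/α₀ = 8.127×10^-5 / 0.04173 = 1.948 mmol/L
[CO3²⁻] = α₂·DIC; α₂ = 0.002293, so [CO3²⁻] = 0.002293 × 1.948 = 0.00447 mmol/L = 4.47 μmol/L

[CO3²⁻] = 4.47 μmol/L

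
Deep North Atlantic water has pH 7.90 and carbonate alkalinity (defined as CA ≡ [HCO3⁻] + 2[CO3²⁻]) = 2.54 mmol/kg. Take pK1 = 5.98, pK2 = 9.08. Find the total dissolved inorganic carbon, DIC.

CA = [HCO3⁻] + 2[CO3²⁻] = (α₁ + 2α₂)·DIC
At pH 7.90: [H⁺]/K1 = 10^-1.92 = 0.012023, K2/[H⁺] = 10^-1.18 = 0.066069
α₁ = 1/(1 + 0.012023 + 0.066069) = 1/1.0781 = 0.9276; α₂ = α₁·K2/[H⁺] = 0.06128
α₁ + 2α₂ = 1.0501
DIC = CA / (α₁ + 2α₂) = 2.54 / 1.0501 = 2.42 mmol/kg

DIC = 2.42 mmol/kg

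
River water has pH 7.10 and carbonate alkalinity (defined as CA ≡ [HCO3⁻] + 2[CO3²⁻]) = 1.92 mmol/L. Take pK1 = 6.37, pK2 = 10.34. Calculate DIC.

CA = [HCO3⁻] + 2[CO3²⁻] = (α₁ + 2α₂)·DIC
At pH 7.10: [H⁺]/K1 = 10^-0.73 = 0.18621, K2/[H⁺] = 10^-3.24 = 0.00057544
α₁ = 1/(1 + 0.18621 + 0.00057544) = 1/1.1868 = 0.8426; α₂ = α₁·K2/[H⁺] = 0.0004849
α₁ + 2α₂ = 0.8436
DIC = CA / (α₁ + 2α₂) = 1.92 / 0.8436 = 2.28 mmol/L

DIC = 2.28 mmol/L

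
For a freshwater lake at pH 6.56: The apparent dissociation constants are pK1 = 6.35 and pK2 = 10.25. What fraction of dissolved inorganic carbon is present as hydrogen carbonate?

α₁ = 0.619

α₁ = 1 / (1 + [H⁺]/K1 + K2/[H⁺]) = 1 / (1 + 10^-0.21 + 10^-3.69)
   = 1 / (1 + 0.61660 + 0.00020417) = 1/1.6168 = 0.6185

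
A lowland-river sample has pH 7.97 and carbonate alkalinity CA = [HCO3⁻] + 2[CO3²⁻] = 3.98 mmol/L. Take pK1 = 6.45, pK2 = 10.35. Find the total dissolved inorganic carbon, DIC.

CA = [HCO3⁻] + 2[CO3²⁻] = (α₁ + 2α₂)·DIC
At pH 7.97: [H⁺]/K1 = 10^-1.52 = 0.030200, K2/[H⁺] = 10^-2.38 = 0.0041687
α₁ = 1/(1 + 0.030200 + 0.0041687) = 1/1.0344 = 0.9668; α₂ = α₁·K2/[H⁺] = 0.004030
α₁ + 2α₂ = 0.9748
DIC = CA / (α₁ + 2α₂) = 3.98 / 0.9748 = 4.08 mmol/L

DIC = 4.08 mmol/L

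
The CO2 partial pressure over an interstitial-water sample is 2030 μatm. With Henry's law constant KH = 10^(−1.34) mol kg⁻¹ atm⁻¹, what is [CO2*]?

KH = 10^(−1.34) = 4.571×10^-2 mol kg⁻¹ atm⁻¹
[CO2*] = KH · pCO2 = 4.571×10^-2 × 2030×10^-6 atm = 9.28×10^-5 mol/kg

[CO2*] = 92.8 μmol/kg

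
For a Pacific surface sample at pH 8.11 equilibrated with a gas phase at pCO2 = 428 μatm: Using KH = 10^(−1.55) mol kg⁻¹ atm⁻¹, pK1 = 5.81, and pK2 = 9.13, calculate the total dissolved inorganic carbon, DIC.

[CO2*] = KH · pCO2 = 10^(−1.55) × 428×10^-6 = 1.206×10^-5 mol/kg
α₀ = 1/(1 + K1/[H⁺] + K1K2/[H⁺]²) = 1/(1 + 10^+2.30 + 10^+1.28) = 0.004554
DIC = [CO2*]/α₀ = 1.206×10^-5 / 0.004554 = 2.65 mmol/kg

DIC = 2.65 mmol/kg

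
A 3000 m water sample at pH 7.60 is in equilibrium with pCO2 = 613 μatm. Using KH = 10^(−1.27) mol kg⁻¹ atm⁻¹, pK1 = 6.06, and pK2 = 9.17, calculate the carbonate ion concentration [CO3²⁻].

[CO2*] = KH · pCO2 = 10^(−1.27) × 613×10^-6 = 3.292×10^-5 mol/kg
α₀ = 1/(1 + K1/[H⁺] + K1K2/[H⁺]²) = 1/(1 + 10^+1.54 + 10^-0.03) = 0.02732
DIC = [CO2*]/α₀ = 3.292×10^-5 / 0.02732 = 1.205 mmol/kg
[CO3²⁻] = α₂·DIC; α₂ = 0.02549, so [CO3²⁻] = 0.02549 × 1.205 = 0.0307 mmol/kg

[CO3²⁻] = 0.0307 mmol/kg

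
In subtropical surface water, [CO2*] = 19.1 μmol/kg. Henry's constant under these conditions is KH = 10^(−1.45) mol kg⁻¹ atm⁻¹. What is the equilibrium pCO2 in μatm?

KH = 10^(−1.45) = 3.548×10^-2 mol kg⁻¹ atm⁻¹
pCO2 = [CO2*]/KH = 19.1×10^-6 / 3.548×10^-2 = 5.38×10^-4 atm = 538 μatm

pCO2 = 538 μatm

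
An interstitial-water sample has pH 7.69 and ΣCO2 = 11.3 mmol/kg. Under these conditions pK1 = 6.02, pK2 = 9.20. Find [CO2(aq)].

[CO2*] = 0.230 mmol/kg

α₀ = 1 / (1 + K1/[H⁺] + K1K2/[H⁺]²) = 1 / (1 + 10^+1.67 + 10^+0.16)
   = 1 / (1 + 46.774 + 1.4454) = 1/49.219 = 0.02032
[CO2*] = α₀ × DIC = 0.02032 × 11.3 = 0.230 mmol/kg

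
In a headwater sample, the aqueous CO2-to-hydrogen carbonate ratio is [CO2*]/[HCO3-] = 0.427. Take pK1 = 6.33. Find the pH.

pH = 6.70

From K1 = [H⁺][HCO3-]/[CO2*]:  pH = pK1 − log₁₀([CO2*]/[HCO3-])
log₁₀(0.427) = -0.370
pH = 6.33 − (-0.370) = 6.70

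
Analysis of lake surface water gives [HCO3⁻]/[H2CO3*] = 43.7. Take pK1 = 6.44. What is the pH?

From K1 = [H⁺][HCO3⁻]/[H2CO3*]:  pH = pK1 + log₁₀([HCO3⁻]/[H2CO3*])
log₁₀(43.7) = +1.640
pH = 6.44 + (+1.640) = 8.08

pH = 8.08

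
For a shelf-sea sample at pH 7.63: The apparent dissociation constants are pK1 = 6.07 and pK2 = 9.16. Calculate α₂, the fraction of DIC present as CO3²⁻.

α₂ = 1 / (1 + [H⁺]/K2 + [H⁺]²/(K1K2)) = 1 / (1 + 10^+1.53 + 10^-0.03)
   = 1 / (1 + 33.884 + 0.93325) = 1/35.818 = 0.02792

α₂ = 0.0279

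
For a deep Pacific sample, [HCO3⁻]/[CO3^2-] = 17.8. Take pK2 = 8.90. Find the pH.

pH = 7.65

From K2 = [H⁺][CO3^2-]/[HCO3⁻]:  pH = pK2 − log₁₀([HCO3⁻]/[CO3^2-])
log₁₀(17.8) = +1.250
pH = 8.90 − (+1.250) = 7.65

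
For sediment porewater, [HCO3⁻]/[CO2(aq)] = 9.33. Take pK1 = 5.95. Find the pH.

pH = 6.92

From K1 = [H⁺][HCO3⁻]/[CO2(aq)]:  pH = pK1 + log₁₀([HCO3⁻]/[CO2(aq)])
log₁₀(9.33) = +0.970
pH = 5.95 + (+0.970) = 6.92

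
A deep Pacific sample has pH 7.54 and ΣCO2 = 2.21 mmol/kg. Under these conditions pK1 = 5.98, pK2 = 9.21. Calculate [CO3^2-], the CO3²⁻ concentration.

α₂ = 1 / (1 + [H⁺]/K2 + [H⁺]²/(K1K2)) = 1 / (1 + 10^+1.67 + 10^+0.11)
   = 1 / (1 + 46.774 + 1.2882) = 1/49.062 = 0.02038
[CO3²⁻] = α₂ × DIC = 0.02038 × 2.21 = 0.0450 mmol/kg

[CO3²⁻] = 0.0450 mmol/kg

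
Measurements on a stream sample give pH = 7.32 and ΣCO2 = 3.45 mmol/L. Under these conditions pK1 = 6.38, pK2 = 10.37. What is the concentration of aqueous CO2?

[CO2*] = 0.355 mmol/L

α₀ = 1 / (1 + K1/[H⁺] + K1K2/[H⁺]²) = 1 / (1 + 10^+0.94 + 10^-2.11)
   = 1 / (1 + 8.7096 + 0.0077625) = 1/9.7174 = 0.1029
[CO2*] = α₀ × DIC = 0.1029 × 3.45 = 0.355 mmol/L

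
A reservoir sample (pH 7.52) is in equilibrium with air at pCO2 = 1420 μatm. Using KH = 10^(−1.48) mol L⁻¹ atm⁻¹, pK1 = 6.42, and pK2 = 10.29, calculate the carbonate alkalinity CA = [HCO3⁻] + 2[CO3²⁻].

[CO2*] = KH · pCO2 = 10^(−1.48) × 1420×10^-6 = 4.702×10^-5 mol/L
α₀ = 1/(1 + K1/[H⁺] + K1K2/[H⁺]²) = 1/(1 + 10^+1.10 + 10^-1.67) = 0.07347
DIC = [CO2*]/α₀ = 4.702×10^-5 / 0.07347 = 0.6400 mmol/L
CA = (α₁ + 2α₂)·DIC = (0.9250 + 2×0.001571) × 0.6400 = 0.594 mmol/L

CA = 0.594 mmol/L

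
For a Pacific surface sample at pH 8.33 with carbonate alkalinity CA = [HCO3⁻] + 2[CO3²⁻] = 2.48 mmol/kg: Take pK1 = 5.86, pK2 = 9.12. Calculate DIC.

CA = [HCO3⁻] + 2[CO3²⁻] = (α₁ + 2α₂)·DIC
At pH 8.33: [H⁺]/K1 = 10^-2.47 = 0.0033884, K2/[H⁺] = 10^-0.79 = 0.16218
α₁ = 1/(1 + 0.0033884 + 0.16218) = 1/1.1656 = 0.8579; α₂ = α₁·K2/[H⁺] = 0.1391
α₁ + 2α₂ = 1.1362
DIC = CA / (α₁ + 2α₂) = 2.48 / 1.1362 = 2.18 mmol/kg

DIC = 2.18 mmol/kg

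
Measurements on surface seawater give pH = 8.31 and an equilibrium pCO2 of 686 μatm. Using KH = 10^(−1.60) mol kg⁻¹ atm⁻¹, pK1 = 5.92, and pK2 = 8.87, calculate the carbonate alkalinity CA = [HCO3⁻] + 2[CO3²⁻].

[CO2*] = KH · pCO2 = 10^(−1.60) × 686×10^-6 = 1.723×10^-5 mol/kg
α₀ = 1/(1 + K1/[H⁺] + K1K2/[H⁺]²) = 1/(1 + 10^+2.39 + 10^+1.83) = 0.003184
DIC = [CO2*]/α₀ = 1.723×10^-5 / 0.003184 = 5.412 mmol/kg
CA = (α₁ + 2α₂)·DIC = (0.7816 + 2×0.2153) × 5.412 = 6.56 mmol/kg

CA = 6.56 mmol/kg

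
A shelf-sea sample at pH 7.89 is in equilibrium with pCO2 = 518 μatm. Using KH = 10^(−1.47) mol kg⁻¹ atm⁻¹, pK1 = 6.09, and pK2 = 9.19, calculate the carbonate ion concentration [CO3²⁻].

[CO3²⁻] = 0.0555 mmol/kg

[CO2*] = KH · pCO2 = 10^(−1.47) × 518×10^-6 = 1.755×10^-5 mol/kg
α₀ = 1/(1 + K1/[H⁺] + K1K2/[H⁺]²) = 1/(1 + 10^+1.80 + 10^+0.50) = 0.01487
DIC = [CO2*]/α₀ = 1.755×10^-5 / 0.01487 = 1.181 mmol/kg
[CO3²⁻] = α₂·DIC; α₂ = 0.04702, so [CO3²⁻] = 0.04702 × 1.181 = 0.0555 mmol/kg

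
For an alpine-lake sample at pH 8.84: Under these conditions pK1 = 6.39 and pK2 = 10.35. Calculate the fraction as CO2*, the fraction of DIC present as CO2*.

α₀ = 1 / (1 + K1/[H⁺] + K1K2/[H⁺]²) = 1 / (1 + 10^+2.45 + 10^+0.94)
   = 1 / (1 + 281.84 + 8.7096) = 1/291.55 = 0.003430

α₀ = 0.00343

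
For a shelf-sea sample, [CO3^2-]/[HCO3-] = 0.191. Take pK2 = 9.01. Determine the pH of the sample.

pH = 8.29

From K2 = [H⁺][CO3^2-]/[HCO3-]:  pH = pK2 + log₁₀([CO3^2-]/[HCO3-])
log₁₀(0.191) = -0.719
pH = 9.01 + (-0.719) = 8.29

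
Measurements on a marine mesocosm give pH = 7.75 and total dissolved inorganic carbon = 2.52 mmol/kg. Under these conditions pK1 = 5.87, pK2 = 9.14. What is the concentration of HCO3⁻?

α₁ = 1 / (1 + [H⁺]/K1 + K2/[H⁺]) = 1 / (1 + 10^-1.88 + 10^-1.39)
   = 1 / (1 + 0.013183 + 0.040738) = 1/1.0539 = 0.9488
[HCO3⁻] = α₁ × DIC = 0.9488 × 2.52 = 2.39 mmol/kg

[HCO3⁻] = 2.39 mmol/kg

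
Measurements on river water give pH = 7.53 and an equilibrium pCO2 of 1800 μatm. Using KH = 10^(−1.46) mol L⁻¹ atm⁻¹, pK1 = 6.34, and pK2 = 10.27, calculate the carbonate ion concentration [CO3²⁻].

[CO3²⁻] = 1.76 μmol/L

[CO2*] = KH · pCO2 = 10^(−1.46) × 1800×10^-6 = 6.241×10^-5 mol/L
α₀ = 1/(1 + K1/[H⁺] + K1K2/[H⁺]²) = 1/(1 + 10^+1.19 + 10^-1.55) = 0.06055
DIC = [CO2*]/α₀ = 6.241×10^-5 / 0.06055 = 1.031 mmol/L
[CO3²⁻] = α₂·DIC; α₂ = 0.001706, so [CO3²⁻] = 0.001706 × 1.031 = 0.00176 mmol/L = 1.76 μmol/L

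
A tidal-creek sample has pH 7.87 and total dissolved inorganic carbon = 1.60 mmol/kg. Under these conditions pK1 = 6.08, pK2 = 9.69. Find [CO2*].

α₀ = 1 / (1 + K1/[H⁺] + K1K2/[H⁺]²) = 1 / (1 + 10^+1.79 + 10^-0.03)
   = 1 / (1 + 61.660 + 0.93325) = 1/63.593 = 0.01573
[CO2*] = α₀ × DIC = 0.01573 × 1.60 = 0.0252 mmol/kg

[CO2*] = 0.0252 mmol/kg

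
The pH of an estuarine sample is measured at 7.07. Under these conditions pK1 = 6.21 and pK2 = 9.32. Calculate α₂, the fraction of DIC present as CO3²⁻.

α₂ = 1 / (1 + [H⁺]/K2 + [H⁺]²/(K1K2)) = 1 / (1 + 10^+2.25 + 10^+1.39)
   = 1 / (1 + 177.83 + 24.547) = 1/203.38 = 0.004917

α₂ = 0.00492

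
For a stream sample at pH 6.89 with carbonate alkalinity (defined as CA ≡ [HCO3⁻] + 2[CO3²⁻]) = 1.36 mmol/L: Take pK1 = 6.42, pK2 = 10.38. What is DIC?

DIC = 1.82 mmol/L

CA = [HCO3⁻] + 2[CO3²⁻] = (α₁ + 2α₂)·DIC
At pH 6.89: [H⁺]/K1 = 10^-0.47 = 0.33884, K2/[H⁺] = 10^-3.49 = 0.00032359
α₁ = 1/(1 + 0.33884 + 0.00032359) = 1/1.3392 = 0.7467; α₂ = α₁·K2/[H⁺] = 0.0002416
α₁ + 2α₂ = 0.7472
DIC = CA / (α₁ + 2α₂) = 1.36 / 0.7472 = 1.82 mmol/L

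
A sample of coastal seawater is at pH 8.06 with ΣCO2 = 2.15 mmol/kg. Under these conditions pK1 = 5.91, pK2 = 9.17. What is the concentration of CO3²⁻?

[CO3²⁻] = 0.154 mmol/kg

α₂ = 1 / (1 + [H⁺]/K2 + [H⁺]²/(K1K2)) = 1 / (1 + 10^+1.11 + 10^-1.04)
   = 1 / (1 + 12.882 + 0.091201) = 1/13.974 = 0.07156
[CO3²⁻] = α₂ × DIC = 0.07156 × 2.15 = 0.154 mmol/kg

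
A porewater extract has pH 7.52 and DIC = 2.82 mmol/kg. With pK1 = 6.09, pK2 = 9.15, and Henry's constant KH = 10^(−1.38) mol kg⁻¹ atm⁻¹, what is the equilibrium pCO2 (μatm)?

α₀ = 1 / (1 + K1/[H⁺] + K1K2/[H⁺]²) = 1 / (1 + 10^+1.43 + 10^-0.20)
   = 1 / (1 + 26.915 + 0.63096) = 1/28.546 = 0.03503
[CO2*] = α₀ × DIC = 0.03503 × 2.82 = 0.09879 mmol/kg
pCO2 = [CO2*]/KH = 9.879×10^-5 / 4.169×10^-2 = 2370 μatm

pCO2 = 2370 μatm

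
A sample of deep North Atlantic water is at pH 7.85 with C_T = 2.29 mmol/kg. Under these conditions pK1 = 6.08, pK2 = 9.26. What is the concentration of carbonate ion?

[CO3²⁻] = 0.0844 mmol/kg

α₂ = 1 / (1 + [H⁺]/K2 + [H⁺]²/(K1K2)) = 1 / (1 + 10^+1.41 + 10^-0.36)
   = 1 / (1 + 25.704 + 0.43652) = 1/27.140 = 0.03685
[CO3²⁻] = α₂ × DIC = 0.03685 × 2.29 = 0.0844 mmol/kg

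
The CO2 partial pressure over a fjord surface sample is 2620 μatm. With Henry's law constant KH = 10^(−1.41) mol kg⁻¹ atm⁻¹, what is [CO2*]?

[CO2*] = 102 μmol/kg

KH = 10^(−1.41) = 3.890×10^-2 mol kg⁻¹ atm⁻¹
[CO2*] = KH · pCO2 = 3.890×10^-2 × 2620×10^-6 atm = 1.02×10^-4 mol/kg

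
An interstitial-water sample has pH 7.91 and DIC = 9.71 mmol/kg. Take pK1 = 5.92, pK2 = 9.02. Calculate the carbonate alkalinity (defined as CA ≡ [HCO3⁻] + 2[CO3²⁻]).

CA = 10.3 mmol/kg

CA = [HCO3⁻] + 2[CO3²⁻] = (α₁ + 2α₂)·DIC
At pH 7.91: [H⁺]/K1 = 10^-1.99 = 0.010233, K2/[H⁺] = 10^-1.11 = 0.077625
α₁ = 1/(1 + 0.010233 + 0.077625) = 1/1.0879 = 0.9192; α₂ = α₁·K2/[H⁺] = 0.07136
α₁ + 2α₂ = 1.0619
CA = 1.0619 × 9.71 = 10.3 mmol/kg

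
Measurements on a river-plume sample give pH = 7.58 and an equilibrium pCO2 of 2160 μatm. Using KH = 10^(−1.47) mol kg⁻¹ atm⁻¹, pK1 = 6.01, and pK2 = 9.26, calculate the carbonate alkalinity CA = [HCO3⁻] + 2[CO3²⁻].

[CO2*] = KH · pCO2 = 10^(−1.47) × 2160×10^-6 = 7.319×10^-5 mol/kg
α₀ = 1/(1 + K1/[H⁺] + K1K2/[H⁺]²) = 1/(1 + 10^+1.57 + 10^-0.11) = 0.02569
DIC = [CO2*]/α₀ = 7.319×10^-5 / 0.02569 = 2.849 mmol/kg
CA = (α₁ + 2α₂)·DIC = (0.9544 + 2×0.01994) × 2.849 = 2.83 mmol/kg

CA = 2.83 mmol/kg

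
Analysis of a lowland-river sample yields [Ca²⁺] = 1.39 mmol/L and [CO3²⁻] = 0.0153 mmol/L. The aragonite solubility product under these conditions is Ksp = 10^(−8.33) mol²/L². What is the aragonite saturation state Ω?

Ω = 4.55

Ksp = 10^(−8.33) = 4.677×10^-9
Ω = [Ca²⁺][CO3²⁻]/Ksp = (1.39×10^-3)(0.0153×10^-3) / 4.677×10^-9 = 4.55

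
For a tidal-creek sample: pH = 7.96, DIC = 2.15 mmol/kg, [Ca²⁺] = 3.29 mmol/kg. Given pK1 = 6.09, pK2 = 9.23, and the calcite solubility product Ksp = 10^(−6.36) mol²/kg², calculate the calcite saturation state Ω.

α₂ = 1 / (1 + [H⁺]/K2 + [H⁺]²/(K1K2)) = 1 / (1 + 10^+1.27 + 10^-0.60)
   = 1 / (1 + 18.621 + 0.25119) = 1/19.872 = 0.05032
[CO3²⁻] = α₂ × DIC = 0.05032 × 2.15 = 0.1082 mmol/kg
Ksp = 10^(−6.36) = 4.365×10^-7
Ω = [Ca²⁺][CO3²⁻]/Ksp = (3.29×10^-3)(1.082×10^-4) / 4.365×10^-7 = 0.815

Ω = 0.815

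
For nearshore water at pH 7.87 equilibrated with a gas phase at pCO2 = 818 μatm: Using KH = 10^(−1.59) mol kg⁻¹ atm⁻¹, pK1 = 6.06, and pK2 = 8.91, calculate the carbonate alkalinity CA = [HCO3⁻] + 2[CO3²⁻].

CA = 1.61 mmol/kg

[CO2*] = KH · pCO2 = 10^(−1.59) × 818×10^-6 = 2.103×10^-5 mol/kg
α₀ = 1/(1 + K1/[H⁺] + K1K2/[H⁺]²) = 1/(1 + 10^+1.81 + 10^+0.77) = 0.01400
DIC = [CO2*]/α₀ = 2.103×10^-5 / 0.01400 = 1.502 mmol/kg
CA = (α₁ + 2α₂)·DIC = (0.9036 + 2×0.08241) × 1.502 = 1.61 mmol/kg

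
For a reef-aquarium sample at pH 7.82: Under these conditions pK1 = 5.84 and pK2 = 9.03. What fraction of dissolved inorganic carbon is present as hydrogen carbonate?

α₁ = 0.933

α₁ = 1 / (1 + [H⁺]/K1 + K2/[H⁺]) = 1 / (1 + 10^-1.98 + 10^-1.21)
   = 1 / (1 + 0.010471 + 0.061660) = 1/1.0721 = 0.9327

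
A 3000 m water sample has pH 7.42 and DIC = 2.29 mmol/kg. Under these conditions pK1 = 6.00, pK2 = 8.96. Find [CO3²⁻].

[CO3²⁻] = 0.0619 mmol/kg

α₂ = 1 / (1 + [H⁺]/K2 + [H⁺]²/(K1K2)) = 1 / (1 + 10^+1.54 + 10^+0.12)
   = 1 / (1 + 34.674 + 1.3183) = 1/36.992 = 0.02703
[CO3²⁻] = α₂ × DIC = 0.02703 × 2.29 = 0.0619 mmol/kg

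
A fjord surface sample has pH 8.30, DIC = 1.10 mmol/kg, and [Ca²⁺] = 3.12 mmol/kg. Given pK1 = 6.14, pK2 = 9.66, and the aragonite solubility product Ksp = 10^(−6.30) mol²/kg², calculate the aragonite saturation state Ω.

α₂ = 1 / (1 + [H⁺]/K2 + [H⁺]²/(K1K2)) = 1 / (1 + 10^+1.36 + 10^-0.80)
   = 1 / (1 + 22.909 + 0.15849) = 1/24.067 = 0.04155
[CO3²⁻] = α₂ × DIC = 0.04155 × 1.10 = 0.04571 mmol/kg
Ksp = 10^(−6.30) = 5.012×10^-7
Ω = [Ca²⁺][CO3²⁻]/Ksp = (3.12×10^-3)(4.571×10^-5) / 5.012×10^-7 = 0.285

Ω = 0.285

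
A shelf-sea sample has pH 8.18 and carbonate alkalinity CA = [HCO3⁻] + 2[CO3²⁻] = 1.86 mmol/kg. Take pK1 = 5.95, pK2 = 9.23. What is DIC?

DIC = 1.73 mmol/kg

CA = [HCO3⁻] + 2[CO3²⁻] = (α₁ + 2α₂)·DIC
At pH 8.18: [H⁺]/K1 = 10^-2.23 = 0.0058884, K2/[H⁺] = 10^-1.05 = 0.089125
α₁ = 1/(1 + 0.0058884 + 0.089125) = 1/1.0950 = 0.9132; α₂ = α₁·K2/[H⁺] = 0.08139
α₁ + 2α₂ = 1.0760
DIC = CA / (α₁ + 2α₂) = 1.86 / 1.0760 = 1.73 mmol/kg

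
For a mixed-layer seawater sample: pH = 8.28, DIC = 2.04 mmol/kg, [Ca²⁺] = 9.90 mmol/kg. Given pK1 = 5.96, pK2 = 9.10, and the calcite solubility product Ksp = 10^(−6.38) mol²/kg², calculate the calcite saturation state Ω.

α₂ = 1 / (1 + [H⁺]/K2 + [H⁺]²/(K1K2)) = 1 / (1 + 10^+0.82 + 10^-1.50)
   = 1 / (1 + 6.6069 + 0.031623) = 1/7.6386 = 0.1309
[CO3²⁻] = α₂ × DIC = 0.1309 × 2.04 = 0.2671 mmol/kg
Ksp = 10^(−6.38) = 4.169×10^-7
Ω = [Ca²⁺][CO3²⁻]/Ksp = (9.90×10^-3)(2.671×10^-4) / 4.169×10^-7 = 6.34

Ω = 6.34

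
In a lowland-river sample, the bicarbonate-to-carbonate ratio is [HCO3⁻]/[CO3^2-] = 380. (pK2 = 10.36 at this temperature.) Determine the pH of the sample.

From K2 = [H⁺][CO3^2-]/[HCO3⁻]:  pH = pK2 − log₁₀([HCO3⁻]/[CO3^2-])
log₁₀(380) = +2.580
pH = 10.36 − (+2.580) = 7.78

pH = 7.78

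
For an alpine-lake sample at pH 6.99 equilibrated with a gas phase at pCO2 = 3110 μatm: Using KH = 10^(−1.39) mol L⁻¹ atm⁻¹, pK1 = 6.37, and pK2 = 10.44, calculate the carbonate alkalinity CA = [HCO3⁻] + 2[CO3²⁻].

[CO2*] = KH · pCO2 = 10^(−1.39) × 3110×10^-6 = 1.267×10^-4 mol/L
α₀ = 1/(1 + K1/[H⁺] + K1K2/[H⁺]²) = 1/(1 + 10^+0.62 + 10^-2.83) = 0.1934
DIC = [CO2*]/α₀ = 1.267×10^-4 / 0.1934 = 0.6550 mmol/L
CA = (α₁ + 2α₂)·DIC = (0.8063 + 2×0.0002861) × 0.6550 = 0.529 mmol/L

CA = 0.529 mmol/L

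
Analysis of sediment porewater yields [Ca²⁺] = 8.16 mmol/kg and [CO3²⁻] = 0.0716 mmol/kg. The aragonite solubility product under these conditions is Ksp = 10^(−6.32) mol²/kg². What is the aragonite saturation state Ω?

Ω = 1.22

Ksp = 10^(−6.32) = 4.786×10^-7
Ω = [Ca²⁺][CO3²⁻]/Ksp = (8.16×10^-3)(0.0716×10^-3) / 4.786×10^-7 = 1.22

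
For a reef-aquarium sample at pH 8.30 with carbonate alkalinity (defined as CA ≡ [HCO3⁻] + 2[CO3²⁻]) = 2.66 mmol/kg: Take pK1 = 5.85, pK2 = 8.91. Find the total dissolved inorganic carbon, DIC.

CA = [HCO3⁻] + 2[CO3²⁻] = (α₁ + 2α₂)·DIC
At pH 8.30: [H⁺]/K1 = 10^-2.45 = 0.0035481, K2/[H⁺] = 10^-0.61 = 0.24547
α₁ = 1/(1 + 0.0035481 + 0.24547) = 1/1.2490 = 0.8006; α₂ = α₁·K2/[H⁺] = 0.1965
α₁ + 2α₂ = 1.1937
DIC = CA / (α₁ + 2α₂) = 2.66 / 1.1937 = 2.23 mmol/kg

DIC = 2.23 mmol/kg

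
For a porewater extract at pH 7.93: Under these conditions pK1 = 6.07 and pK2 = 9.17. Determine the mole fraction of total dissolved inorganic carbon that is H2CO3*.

α₀ = 0.0129

α₀ = 1 / (1 + K1/[H⁺] + K1K2/[H⁺]²) = 1 / (1 + 10^+1.86 + 10^+0.62)
   = 1 / (1 + 72.444 + 4.1687) = 1/77.612 = 0.01288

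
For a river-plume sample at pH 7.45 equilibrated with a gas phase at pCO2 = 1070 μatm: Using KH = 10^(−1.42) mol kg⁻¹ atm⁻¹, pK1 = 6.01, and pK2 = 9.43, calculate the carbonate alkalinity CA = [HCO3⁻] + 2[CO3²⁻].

[CO2*] = KH · pCO2 = 10^(−1.42) × 1070×10^-6 = 4.068×10^-5 mol/kg
α₀ = 1/(1 + K1/[H⁺] + K1K2/[H⁺]²) = 1/(1 + 10^+1.44 + 10^-0.54) = 0.03469
DIC = [CO2*]/α₀ = 4.068×10^-5 / 0.03469 = 1.173 mmol/kg
CA = (α₁ + 2α₂)·DIC = (0.9553 + 2×0.01000) × 1.173 = 1.14 mmol/kg

CA = 1.14 mmol/kg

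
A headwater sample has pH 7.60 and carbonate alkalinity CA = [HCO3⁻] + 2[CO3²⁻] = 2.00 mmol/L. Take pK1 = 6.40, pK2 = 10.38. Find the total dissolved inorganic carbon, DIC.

CA = [HCO3⁻] + 2[CO3²⁻] = (α₁ + 2α₂)·DIC
At pH 7.60: [H⁺]/K1 = 10^-1.20 = 0.063096, K2/[H⁺] = 10^-2.78 = 0.0016596
α₁ = 1/(1 + 0.063096 + 0.0016596) = 1/1.0648 = 0.9392; α₂ = α₁·K2/[H⁺] = 0.001559
α₁ + 2α₂ = 0.9423
DIC = CA / (α₁ + 2α₂) = 2.00 / 0.9423 = 2.12 mmol/L

DIC = 2.12 mmol/L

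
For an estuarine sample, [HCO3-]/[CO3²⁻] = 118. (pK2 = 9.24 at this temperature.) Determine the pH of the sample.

pH = 7.17

From K2 = [H⁺][CO3²⁻]/[HCO3-]:  pH = pK2 − log₁₀([HCO3-]/[CO3²⁻])
log₁₀(118) = +2.072
pH = 9.24 − (+2.072) = 7.17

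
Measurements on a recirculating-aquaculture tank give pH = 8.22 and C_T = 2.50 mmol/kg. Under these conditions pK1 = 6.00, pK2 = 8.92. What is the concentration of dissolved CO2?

α₀ = 1 / (1 + K1/[H⁺] + K1K2/[H⁺]²) = 1 / (1 + 10^+2.22 + 10^+1.52)
   = 1 / (1 + 165.96 + 33.113) = 1/200.07 = 0.004998
[CO2*] = α₀ × DIC = 0.004998 × 2.50 = 0.0125 mmol/kg = 12.5 μmol/kg

[CO2*] = 12.5 μmol/kg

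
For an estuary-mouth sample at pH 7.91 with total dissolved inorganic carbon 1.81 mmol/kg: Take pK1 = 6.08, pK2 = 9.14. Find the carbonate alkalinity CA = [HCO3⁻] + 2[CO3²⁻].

CA = [HCO3⁻] + 2[CO3²⁻] = (α₁ + 2α₂)·DIC
At pH 7.91: [H⁺]/K1 = 10^-1.83 = 0.014791, K2/[H⁺] = 10^-1.23 = 0.058884
α₁ = 1/(1 + 0.014791 + 0.058884) = 1/1.0737 = 0.9314; α₂ = α₁·K2/[H⁺] = 0.05484
α₁ + 2α₂ = 1.0411
CA = 1.0411 × 1.81 = 1.88 mmol/kg

CA = 1.88 mmol/kg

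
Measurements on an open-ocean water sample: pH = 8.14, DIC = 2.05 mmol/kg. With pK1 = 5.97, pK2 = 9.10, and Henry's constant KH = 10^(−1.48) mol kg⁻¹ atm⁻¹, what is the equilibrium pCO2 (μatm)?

pCO2 = 375 μatm

α₀ = 1 / (1 + K1/[H⁺] + K1K2/[H⁺]²) = 1 / (1 + 10^+2.17 + 10^+1.21)
   = 1 / (1 + 147.91 + 16.218) = 1/165.13 = 0.006056
[CO2*] = α₀ × DIC = 0.006056 × 2.05 = 0.01241 mmol/kg = 12.41 μmol/kg
pCO2 = [CO2*]/KH = 1.241×10^-5 / 3.311×10^-2 = 375 μatm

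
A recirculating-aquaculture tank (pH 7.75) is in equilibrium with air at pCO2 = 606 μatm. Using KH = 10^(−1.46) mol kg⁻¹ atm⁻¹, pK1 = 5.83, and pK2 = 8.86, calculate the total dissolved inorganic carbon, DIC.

DIC = 1.90 mmol/kg

[CO2*] = KH · pCO2 = 10^(−1.46) × 606×10^-6 = 2.101×10^-5 mol/kg
α₀ = 1/(1 + K1/[H⁺] + K1K2/[H⁺]²) = 1/(1 + 10^+1.92 + 10^+0.81) = 0.01103
DIC = [CO2*]/α₀ = 2.101×10^-5 / 0.01103 = 1.90 mmol/kg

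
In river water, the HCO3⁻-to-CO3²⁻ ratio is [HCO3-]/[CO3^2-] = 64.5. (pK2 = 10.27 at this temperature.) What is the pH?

From K2 = [H⁺][CO3^2-]/[HCO3-]:  pH = pK2 − log₁₀([HCO3-]/[CO3^2-])
log₁₀(64.5) = +1.810
pH = 10.27 − (+1.810) = 8.46

pH = 8.46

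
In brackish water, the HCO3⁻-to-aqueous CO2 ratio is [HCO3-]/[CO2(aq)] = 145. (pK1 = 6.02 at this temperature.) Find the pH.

pH = 8.18

From K1 = [H⁺][HCO3-]/[CO2(aq)]:  pH = pK1 + log₁₀([HCO3-]/[CO2(aq)])
log₁₀(145) = +2.161
pH = 6.02 + (+2.161) = 8.18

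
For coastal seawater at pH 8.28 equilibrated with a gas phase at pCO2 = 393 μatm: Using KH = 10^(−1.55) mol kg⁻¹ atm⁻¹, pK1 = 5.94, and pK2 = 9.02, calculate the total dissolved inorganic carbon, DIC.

DIC = 2.88 mmol/kg

[CO2*] = KH · pCO2 = 10^(−1.55) × 393×10^-6 = 1.108×10^-5 mol/kg
α₀ = 1/(1 + K1/[H⁺] + K1K2/[H⁺]²) = 1/(1 + 10^+2.34 + 10^+1.60) = 0.003852
DIC = [CO2*]/α₀ = 1.108×10^-5 / 0.003852 = 2.88 mmol/kg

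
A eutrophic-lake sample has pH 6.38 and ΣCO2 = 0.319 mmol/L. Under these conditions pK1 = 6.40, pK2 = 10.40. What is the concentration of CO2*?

[CO2*] = 0.163 mmol/L

α₀ = 1 / (1 + K1/[H⁺] + K1K2/[H⁺]²) = 1 / (1 + 10^-0.02 + 10^-4.04)
   = 1 / (1 + 0.95499 + 9.1201×10^-5) = 1/1.9551 = 0.5115
[CO2*] = α₀ × DIC = 0.5115 × 0.319 = 0.163 mmol/L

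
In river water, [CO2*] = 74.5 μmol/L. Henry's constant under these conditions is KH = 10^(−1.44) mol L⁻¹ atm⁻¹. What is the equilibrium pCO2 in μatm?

KH = 10^(−1.44) = 3.631×10^-2 mol L⁻¹ atm⁻¹
pCO2 = [CO2*]/KH = 74.5×10^-6 / 3.631×10^-2 = 2.05×10^-3 atm = 2050 μatm

pCO2 = 2050 μatm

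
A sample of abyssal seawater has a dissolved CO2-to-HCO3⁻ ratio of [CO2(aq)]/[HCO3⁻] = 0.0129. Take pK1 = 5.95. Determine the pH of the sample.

From K1 = [H⁺][HCO3⁻]/[CO2(aq)]:  pH = pK1 − log₁₀([CO2(aq)]/[HCO3⁻])
log₁₀(0.0129) = -1.889
pH = 5.95 − (-1.889) = 7.84

pH = 7.84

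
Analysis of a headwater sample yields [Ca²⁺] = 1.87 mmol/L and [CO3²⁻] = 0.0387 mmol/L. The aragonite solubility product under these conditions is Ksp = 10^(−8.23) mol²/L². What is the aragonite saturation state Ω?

Ksp = 10^(−8.23) = 5.888×10^-9
Ω = [Ca²⁺][CO3²⁻]/Ksp = (1.87×10^-3)(0.0387×10^-3) / 5.888×10^-9 = 12.3

Ω = 12.3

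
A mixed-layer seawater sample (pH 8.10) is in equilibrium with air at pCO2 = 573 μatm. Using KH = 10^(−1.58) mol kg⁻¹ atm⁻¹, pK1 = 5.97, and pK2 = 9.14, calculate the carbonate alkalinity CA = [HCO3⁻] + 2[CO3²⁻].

[CO2*] = KH · pCO2 = 10^(−1.58) × 573×10^-6 = 1.507×10^-5 mol/kg
α₀ = 1/(1 + K1/[H⁺] + K1K2/[H⁺]²) = 1/(1 + 10^+2.13 + 10^+1.09) = 0.006748
DIC = [CO2*]/α₀ = 1.507×10^-5 / 0.006748 = 2.234 mmol/kg
CA = (α₁ + 2α₂)·DIC = (0.9102 + 2×0.08301) × 2.234 = 2.40 mmol/kg

CA = 2.40 mmol/kg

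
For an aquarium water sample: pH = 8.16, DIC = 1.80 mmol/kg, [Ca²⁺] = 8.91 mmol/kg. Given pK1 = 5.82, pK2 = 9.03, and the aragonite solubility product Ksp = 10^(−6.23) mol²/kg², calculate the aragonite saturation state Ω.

Ω = 3.22

α₂ = 1 / (1 + [H⁺]/K2 + [H⁺]²/(K1K2)) = 1 / (1 + 10^+0.87 + 10^-1.47)
   = 1 / (1 + 7.4131 + 0.033884) = 1/8.4470 = 0.1184
[CO3²⁻] = α₂ × DIC = 0.1184 × 1.80 = 0.2131 mmol/kg
Ksp = 10^(−6.23) = 5.888×10^-7
Ω = [Ca²⁺][CO3²⁻]/Ksp = (8.91×10^-3)(2.131×10^-4) / 5.888×10^-7 = 3.22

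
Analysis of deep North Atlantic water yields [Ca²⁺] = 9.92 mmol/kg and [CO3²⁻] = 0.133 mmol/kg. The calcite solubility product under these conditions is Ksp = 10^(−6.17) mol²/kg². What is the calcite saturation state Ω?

Ω = 1.95

Ksp = 10^(−6.17) = 6.761×10^-7
Ω = [Ca²⁺][CO3²⁻]/Ksp = (9.92×10^-3)(0.133×10^-3) / 6.761×10^-7 = 1.95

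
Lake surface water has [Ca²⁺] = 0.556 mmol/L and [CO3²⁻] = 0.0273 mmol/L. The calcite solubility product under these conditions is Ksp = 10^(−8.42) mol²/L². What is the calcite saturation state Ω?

Ω = 3.99

Ksp = 10^(−8.42) = 3.802×10^-9
Ω = [Ca²⁺][CO3²⁻]/Ksp = (0.556×10^-3)(0.0273×10^-3) / 3.802×10^-9 = 3.99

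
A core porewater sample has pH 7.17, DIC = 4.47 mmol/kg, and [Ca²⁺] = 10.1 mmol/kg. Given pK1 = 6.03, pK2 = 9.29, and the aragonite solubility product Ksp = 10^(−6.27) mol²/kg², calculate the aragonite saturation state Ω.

Ω = 0.590

α₂ = 1 / (1 + [H⁺]/K2 + [H⁺]²/(K1K2)) = 1 / (1 + 10^+2.12 + 10^+0.98)
   = 1 / (1 + 131.83 + 9.5499) = 1/142.38 = 0.007024
[CO3²⁻] = α₂ × DIC = 0.007024 × 4.47 = 0.03140 mmol/kg
Ksp = 10^(−6.27) = 5.370×10^-7
Ω = [Ca²⁺][CO3²⁻]/Ksp = (10.1×10^-3)(3.140×10^-5) / 5.370×10^-7 = 0.590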